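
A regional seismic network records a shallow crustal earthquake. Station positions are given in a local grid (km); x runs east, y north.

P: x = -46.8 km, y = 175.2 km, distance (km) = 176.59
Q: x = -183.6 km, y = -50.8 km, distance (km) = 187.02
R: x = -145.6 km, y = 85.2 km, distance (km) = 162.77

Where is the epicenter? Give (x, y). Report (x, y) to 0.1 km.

(-4.7, 3.7)

Circle about each station: (x + 46.8)² + (y − 175.2)² = 176.59²; (x + 183.6)² + (y + 50.8)² = 187.02²; (x + 145.6)² + (y − 85.2)² = 162.77².
Subtracting the P equation from the Q and R equations removes the quadratic terms:
-273.6 x − 452.0 y = -388.13
-197.6 x − 180.0 y = 263.08
Solving the 2×2 system: x ≈ -4.7, y ≈ 3.7 km.
Check against P (with the unrounded x, y): √((x + 46.8)²+(y − 175.2)²) = 176.58 ≈ 176.59 km. ✓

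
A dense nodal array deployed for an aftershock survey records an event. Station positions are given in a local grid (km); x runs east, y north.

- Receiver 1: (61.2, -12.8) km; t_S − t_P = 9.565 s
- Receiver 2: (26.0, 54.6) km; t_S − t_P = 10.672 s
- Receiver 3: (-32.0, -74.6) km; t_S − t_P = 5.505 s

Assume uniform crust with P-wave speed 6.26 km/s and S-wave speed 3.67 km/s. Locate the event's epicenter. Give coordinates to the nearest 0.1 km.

x ≈ -22.5 km, y ≈ -26.7 km

Distance from S−P lag: d = Δt · v_P v_S / (v_P − v_S) = Δt · (6.26·3.67)/(6.26−3.67) ≈ 8.8703·Δt.
So d_Receiver 1 = 84.84, d_Receiver 2 = 94.66, d_Receiver 3 = 48.83 km.
Circle about each station: (x − 61.2)² + (y + 12.8)² = 84.84²; (x − 26.0)² + (y − 54.6)² = 94.66²; (x + 32.0)² + (y + 74.6)² = 48.83².
Subtracting pairs of circle equations eliminates x²+y² and gives linear equations (the radical axes):
-70.4 x + 134.8 y = -2014.81
-186.4 x − 123.6 y = 7493.34
Solving the 2×2 system: x ≈ -22.5, y ≈ -26.7 km.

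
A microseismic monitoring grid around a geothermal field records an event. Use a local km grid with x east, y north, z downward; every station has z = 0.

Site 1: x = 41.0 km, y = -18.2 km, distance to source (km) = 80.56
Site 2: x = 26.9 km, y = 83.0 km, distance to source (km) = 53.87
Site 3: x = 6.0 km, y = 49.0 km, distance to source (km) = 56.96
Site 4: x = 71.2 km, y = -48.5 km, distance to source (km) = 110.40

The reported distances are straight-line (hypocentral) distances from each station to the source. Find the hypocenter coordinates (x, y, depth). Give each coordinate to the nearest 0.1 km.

Each station gives a sphere (x−x_i)² + (y−y_i)² + z² = d_i² (stations at z=0).
Subtracting the Site 1 sphere from Site 2 and Site 3: z² cancels, leaving linear equations in x and y:
-28.2 x + 202.4 y = 9188.31
-70.0 x + 134.4 y = 3670.23
Solving: x ≈ 47.413, y ≈ 52.003 km (keep extra digits for the depth step; rounded: 47.4, 52.0).
Then from the Site 1 sphere: z² = 80.56² − (x − 41.0)² − (y + 18.2)² with x = 47.413, y = 52.003, so z ≈ 38.991 ≈ 39.0 km.
Check against Site 4 (with the unrounded solution): distance 110.39 ≈ 110.40 km. ✓

x ≈ 47.4 km, y ≈ 52.0 km, depth ≈ 39.0 km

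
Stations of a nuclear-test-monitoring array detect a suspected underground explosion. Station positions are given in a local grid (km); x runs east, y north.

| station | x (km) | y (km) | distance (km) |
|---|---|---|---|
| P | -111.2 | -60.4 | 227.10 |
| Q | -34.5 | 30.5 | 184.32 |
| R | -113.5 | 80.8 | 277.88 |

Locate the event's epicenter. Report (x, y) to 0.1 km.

(115.3, -76.9)

Circle about each station: (x + 111.2)² + (y + 60.4)² = 227.10²; (x + 34.5)² + (y − 30.5)² = 184.32²; (x + 113.5)² + (y − 80.8)² = 277.88².
Subtracting the P equation from the Q and R equations removes the quadratic terms:
153.4 x + 181.8 y = 3707.45
-4.6 x + 282.4 y = -22245.59
Solving the 2×2 system: x ≈ 115.3, y ≈ -76.9 km.
Check against P (with the unrounded x, y): √((x + 111.2)²+(y + 60.4)²) = 227.10 ≈ 227.10 km. ✓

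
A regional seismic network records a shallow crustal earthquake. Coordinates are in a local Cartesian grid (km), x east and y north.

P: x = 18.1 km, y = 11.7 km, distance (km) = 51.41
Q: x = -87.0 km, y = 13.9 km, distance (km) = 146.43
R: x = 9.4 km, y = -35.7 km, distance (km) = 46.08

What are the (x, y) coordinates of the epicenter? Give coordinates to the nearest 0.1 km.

Circle about each station: (x − 18.1)² + (y − 11.7)² = 51.41²; (x + 87.0)² + (y − 13.9)² = 146.43²; (x − 9.4)² + (y + 35.7)² = 46.08².
Subtracting pairs of circle equations eliminates x²+y² and gives linear equations (the radical axes):
-210.2 x + 4.4 y = -11501.05
-17.4 x − 94.8 y = 1417.97
Solving the 2×2 system: x ≈ 54.2, y ≈ -24.9 km.

(54.2, -24.9)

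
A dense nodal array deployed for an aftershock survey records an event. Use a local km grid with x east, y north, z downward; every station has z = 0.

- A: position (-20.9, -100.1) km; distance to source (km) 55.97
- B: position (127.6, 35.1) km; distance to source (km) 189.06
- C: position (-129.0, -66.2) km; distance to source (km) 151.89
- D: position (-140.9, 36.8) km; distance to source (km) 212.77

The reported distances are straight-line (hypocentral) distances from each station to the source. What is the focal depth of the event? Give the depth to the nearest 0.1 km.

46.2 km

Each station gives a sphere (x−x_i)² + (y−y_i)² + z² = d_i² (stations at z=0).
Subtracting the A sphere from B and C: z² cancels, leaving linear equations in x and y:
297.0 x + 270.4 y = -25554.09
-216.2 x + 67.8 y = -9371.31
Solving: x ≈ 10.197, y ≈ -105.705 km (keep extra digits for the depth step; rounded: 10.2, -105.7).
Then from the A sphere: z² = 55.97² − (x + 20.9)² − (y + 100.1)² with x = 10.197, y = -105.705, so z ≈ 46.197 ≈ 46.2 km.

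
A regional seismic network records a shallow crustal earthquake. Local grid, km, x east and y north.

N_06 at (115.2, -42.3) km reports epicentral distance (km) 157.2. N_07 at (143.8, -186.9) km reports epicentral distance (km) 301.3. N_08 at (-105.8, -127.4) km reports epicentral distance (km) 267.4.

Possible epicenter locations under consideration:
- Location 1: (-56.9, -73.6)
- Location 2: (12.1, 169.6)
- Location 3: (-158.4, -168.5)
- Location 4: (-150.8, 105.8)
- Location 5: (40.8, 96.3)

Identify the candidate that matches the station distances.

For each candidate, compare |candidate − station| to the reported distance:
Location 1: residuals N_06 17.7, N_07 70.8, N_08 194.7 → max 194.7 km
Location 2: residuals N_06 78.5, N_07 78.7, N_08 52.1 → max 78.7 km
Location 3: residuals N_06 144.1, N_07 1.5, N_08 200.6 → max 200.6 km
Location 4: residuals N_06 147.2, N_07 114.0, N_08 29.9 → max 147.2 km
Location 5: residuals N_06 0.1, N_07 0.0, N_08 0.1 → max 0.1 km
Only Location 5 has all residuals ≈ 0.

Location 5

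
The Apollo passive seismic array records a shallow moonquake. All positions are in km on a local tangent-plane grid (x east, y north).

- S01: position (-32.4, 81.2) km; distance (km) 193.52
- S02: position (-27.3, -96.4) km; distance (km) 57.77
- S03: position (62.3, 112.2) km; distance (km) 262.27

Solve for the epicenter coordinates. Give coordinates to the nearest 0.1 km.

Circle about each station: (x + 32.4)² + (y − 81.2)² = 193.52²; (x + 27.3)² + (y + 96.4)² = 57.77²; (x − 62.3)² + (y − 112.2)² = 262.27².
Subtracting pairs of circle equations eliminates x²+y² and gives linear equations (the radical axes):
10.2 x − 355.2 y = 36507.67
189.4 x + 62.0 y = -22508.63
Solving the 2×2 system: x ≈ -84.4, y ≈ -105.2 km.
Check against S01 (with the unrounded x, y): √((x + 32.4)²+(y − 81.2)²) = 193.52 ≈ 193.52 km. ✓

x ≈ -84.4 km, y ≈ -105.2 km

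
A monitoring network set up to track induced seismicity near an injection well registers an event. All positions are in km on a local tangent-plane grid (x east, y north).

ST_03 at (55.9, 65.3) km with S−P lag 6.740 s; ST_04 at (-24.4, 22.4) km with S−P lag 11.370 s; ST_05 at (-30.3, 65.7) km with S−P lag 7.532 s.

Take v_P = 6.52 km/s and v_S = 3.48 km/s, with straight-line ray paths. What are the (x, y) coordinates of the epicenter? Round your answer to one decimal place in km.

Distance from S−P lag: d = Δt · v_P v_S / (v_P − v_S) = Δt · (6.52·3.48)/(6.52−3.48) ≈ 7.4637·Δt.
So d_ST_03 = 50.31, d_ST_04 = 84.86, d_ST_05 = 56.22 km.
Circle about each station: (x − 55.9)² + (y − 65.3)² = 50.31²; (x + 24.4)² + (y − 22.4)² = 84.86²; (x + 30.3)² + (y − 65.7)² = 56.22².
Subtracting pairs of circle equations eliminates x²+y² and gives linear equations (the radical axes):
-160.6 x − 85.8 y = -10961.90
-172.4 x + 0.8 y = -2783.91
Solving the 2×2 system: x ≈ 16.6, y ≈ 96.7 km.

(16.6, 96.7)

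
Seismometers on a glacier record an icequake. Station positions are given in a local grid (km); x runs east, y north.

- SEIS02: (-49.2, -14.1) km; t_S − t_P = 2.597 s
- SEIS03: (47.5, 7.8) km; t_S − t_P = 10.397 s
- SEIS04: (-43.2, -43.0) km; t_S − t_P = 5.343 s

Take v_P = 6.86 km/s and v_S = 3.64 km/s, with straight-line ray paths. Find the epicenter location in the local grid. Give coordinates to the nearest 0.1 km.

x ≈ -32.4 km, y ≈ -3.0 km

Distance from S−P lag: d = Δt · v_P v_S / (v_P − v_S) = Δt · (6.86·3.64)/(6.86−3.64) ≈ 7.7548·Δt.
So d_SEIS02 = 20.14, d_SEIS03 = 80.63, d_SEIS04 = 41.43 km.
Circle about each station: (x + 49.2)² + (y + 14.1)² = 20.14²; (x − 47.5)² + (y − 7.8)² = 80.63²; (x + 43.2)² + (y + 43.0)² = 41.43².
Subtracting pairs of circle equations eliminates x²+y² and gives linear equations (the radical axes):
193.4 x + 43.8 y = -6397.94
12.0 x − 57.8 y = -215.04
Solving the 2×2 system: x ≈ -32.4, y ≈ -3.0 km.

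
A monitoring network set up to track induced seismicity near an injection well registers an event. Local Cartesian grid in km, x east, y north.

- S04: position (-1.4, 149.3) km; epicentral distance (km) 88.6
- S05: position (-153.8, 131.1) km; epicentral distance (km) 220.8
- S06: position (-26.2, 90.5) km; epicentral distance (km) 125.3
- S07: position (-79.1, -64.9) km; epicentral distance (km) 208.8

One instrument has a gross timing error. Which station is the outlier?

S06

Solve using three stations at a time. Using S04, S05, S07 (subtract circle equations pairwise → linear system) gives (x, y) ≈ (62.8, 88.3).
Distances from that point to each station vs reported:
  S04: calculated 88.6 vs reported 88.6 → residual 0.0 km
  S05: calculated 220.8 vs reported 220.8 → residual 0.0 km
  S06: calculated 89.0 vs reported 125.3 → residual 36.3 km
  S07: calculated 208.8 vs reported 208.8 → residual 0.0 km
S04, S05, S07 are mutually consistent (residuals ≈ 0); S06 is off by 36.3 km.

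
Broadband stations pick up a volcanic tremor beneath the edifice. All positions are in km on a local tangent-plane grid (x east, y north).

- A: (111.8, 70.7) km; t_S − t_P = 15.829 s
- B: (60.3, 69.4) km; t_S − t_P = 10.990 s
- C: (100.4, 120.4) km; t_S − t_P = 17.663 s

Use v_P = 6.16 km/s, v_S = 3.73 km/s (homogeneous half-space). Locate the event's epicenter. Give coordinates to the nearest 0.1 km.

(-25.1, 10.2)

Distance from S−P lag: d = Δt · v_P v_S / (v_P − v_S) = Δt · (6.16·3.73)/(6.16−3.73) ≈ 9.4555·Δt.
So d_A = 149.67, d_B = 103.92, d_C = 167.01 km.
Circle about each station: (x − 111.8)² + (y − 70.7)² = 149.67²; (x − 60.3)² + (y − 69.4)² = 103.92²; (x − 100.4)² + (y − 120.4)² = 167.01².
Subtracting pairs of circle equations eliminates x²+y² and gives linear equations (the radical axes):
-103.0 x − 2.6 y = 2556.46
-22.8 x + 99.4 y = 1587.36
Solving the 2×2 system: x ≈ -25.1, y ≈ 10.2 km.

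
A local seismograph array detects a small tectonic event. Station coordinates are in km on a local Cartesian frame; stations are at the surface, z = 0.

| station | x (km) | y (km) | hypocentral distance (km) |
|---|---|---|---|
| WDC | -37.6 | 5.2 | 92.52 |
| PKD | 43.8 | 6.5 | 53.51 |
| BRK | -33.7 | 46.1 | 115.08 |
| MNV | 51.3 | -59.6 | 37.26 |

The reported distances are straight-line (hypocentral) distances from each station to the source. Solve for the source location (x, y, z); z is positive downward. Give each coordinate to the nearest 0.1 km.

(38.8, -38.7, 28.2)

Each station gives a sphere (x−x_i)² + (y−y_i)² + z² = d_i² (stations at z=0).
Subtracting the WDC sphere from PKD and BRK: z² cancels, leaving linear equations in x and y:
162.8 x + 2.6 y = 6216.52
7.8 x + 81.8 y = -2863.36
Solving: x ≈ 38.803, y ≈ -38.704 km (keep extra digits for the depth step; rounded: 38.8, -38.7).
Then from the WDC sphere: z² = 92.52² − (x + 37.6)² − (y − 5.2)² with x = 38.803, y = -38.704, so z ≈ 28.195 ≈ 28.2 km.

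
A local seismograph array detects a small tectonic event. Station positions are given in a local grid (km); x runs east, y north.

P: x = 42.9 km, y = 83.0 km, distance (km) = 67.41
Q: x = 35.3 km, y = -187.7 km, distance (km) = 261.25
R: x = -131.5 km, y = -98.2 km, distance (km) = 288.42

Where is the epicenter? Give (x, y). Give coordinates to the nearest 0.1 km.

107.4 km east, 63.4 km north

Circle about each station: (x − 42.9)² + (y − 83.0)² = 67.41²; (x − 35.3)² + (y + 187.7)² = 261.25²; (x + 131.5)² + (y + 98.2)² = 288.42².
Subtracting the P equation from the Q and R equations removes the quadratic terms:
-15.2 x − 541.4 y = -35959.48
-348.8 x − 362.4 y = -60435.91
Solving the 2×2 system: x ≈ 107.4, y ≈ 63.4 km.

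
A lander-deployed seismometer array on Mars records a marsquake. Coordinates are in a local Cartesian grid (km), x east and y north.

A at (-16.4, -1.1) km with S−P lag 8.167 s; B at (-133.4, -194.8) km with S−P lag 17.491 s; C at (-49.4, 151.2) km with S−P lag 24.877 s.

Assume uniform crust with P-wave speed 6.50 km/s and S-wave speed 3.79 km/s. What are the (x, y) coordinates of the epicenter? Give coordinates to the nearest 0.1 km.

x ≈ -29.9 km, y ≈ -74.1 km

Distance from S−P lag: d = Δt · v_P v_S / (v_P − v_S) = Δt · (6.50·3.79)/(6.50−3.79) ≈ 9.0904·Δt.
So d_A = 74.24, d_B = 159.00, d_C = 226.14 km.
Circle about each station: (x + 16.4)² + (y + 1.1)² = 74.24²; (x + 133.4)² + (y + 194.8)² = 159.00²; (x + 49.4)² + (y − 151.2)² = 226.14².
Subtracting pairs of circle equations eliminates x²+y² and gives linear equations (the radical axes):
-234.0 x − 387.4 y = 35703.01
-66.0 x + 304.6 y = -20596.09
Solving the 2×2 system: x ≈ -29.9, y ≈ -74.1 km.
Check against A (with the unrounded x, y): √((x + 16.4)²+(y + 1.1)²) = 74.24 ≈ 74.24 km. ✓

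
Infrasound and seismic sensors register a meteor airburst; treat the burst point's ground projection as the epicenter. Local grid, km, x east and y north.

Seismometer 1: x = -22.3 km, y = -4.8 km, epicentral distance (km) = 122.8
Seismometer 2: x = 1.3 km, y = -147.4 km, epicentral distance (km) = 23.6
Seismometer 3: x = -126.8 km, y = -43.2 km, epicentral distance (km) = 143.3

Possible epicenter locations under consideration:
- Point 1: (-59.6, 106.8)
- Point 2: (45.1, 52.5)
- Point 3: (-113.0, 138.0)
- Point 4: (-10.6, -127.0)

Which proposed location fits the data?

For each candidate, compare |candidate − station| to the reported distance:
Point 1: residuals Seismometer 1 5.1, Seismometer 2 237.8, Seismometer 3 21.1 → max 237.8 km
Point 2: residuals Seismometer 1 34.3, Seismometer 2 181.0, Seismometer 3 53.4 → max 181.0 km
Point 3: residuals Seismometer 1 46.4, Seismometer 2 283.8, Seismometer 3 38.4 → max 283.8 km
Point 4: residuals Seismometer 1 0.0, Seismometer 2 0.0, Seismometer 3 0.0 → max 0.0 km
Only Point 4 has all residuals ≈ 0.

Point 4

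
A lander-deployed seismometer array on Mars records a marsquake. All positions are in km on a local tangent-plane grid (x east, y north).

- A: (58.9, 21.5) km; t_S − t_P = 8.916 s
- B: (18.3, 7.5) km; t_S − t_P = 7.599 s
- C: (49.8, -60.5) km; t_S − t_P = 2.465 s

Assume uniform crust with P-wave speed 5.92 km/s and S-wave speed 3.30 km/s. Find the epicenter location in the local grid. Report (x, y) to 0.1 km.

(43.6, -43.2)

Distance from S−P lag: d = Δt · v_P v_S / (v_P − v_S) = Δt · (5.92·3.30)/(5.92−3.30) ≈ 7.4565·Δt.
So d_A = 66.48, d_B = 56.66, d_C = 18.38 km.
Circle about each station: (x − 58.9)² + (y − 21.5)² = 66.48²; (x − 18.3)² + (y − 7.5)² = 56.66²; (x − 49.8)² + (y + 60.5)² = 18.38².
Subtracting the A equation from the B and C equations removes the quadratic terms:
-81.2 x − 28.0 y = -2331.09
-18.2 x − 164.0 y = 6290.60
Solving the 2×2 system: x ≈ 43.6, y ≈ -43.2 km.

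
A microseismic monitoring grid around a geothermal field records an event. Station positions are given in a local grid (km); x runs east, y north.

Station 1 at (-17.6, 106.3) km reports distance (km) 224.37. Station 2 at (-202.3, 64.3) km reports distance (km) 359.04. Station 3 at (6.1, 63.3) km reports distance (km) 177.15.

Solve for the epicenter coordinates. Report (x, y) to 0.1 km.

(135.3, -57.9)

Circle about each station: (x + 17.6)² + (y − 106.3)² = 224.37²; (x + 202.3)² + (y − 64.3)² = 359.04²; (x − 6.1)² + (y − 63.3)² = 177.15².
Subtracting the Station 1 equation from the Station 2 and Station 3 equations removes the quadratic terms:
-369.4 x − 84.0 y = -45117.49
47.4 x − 86.0 y = 11394.42
Solving the 2×2 system: x ≈ 135.3, y ≈ -57.9 km.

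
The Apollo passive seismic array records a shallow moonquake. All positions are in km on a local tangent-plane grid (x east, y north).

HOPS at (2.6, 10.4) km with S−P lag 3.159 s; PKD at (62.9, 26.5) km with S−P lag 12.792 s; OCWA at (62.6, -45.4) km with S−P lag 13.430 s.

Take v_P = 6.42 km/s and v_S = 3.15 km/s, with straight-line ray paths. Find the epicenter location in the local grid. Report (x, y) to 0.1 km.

Distance from S−P lag: d = Δt · v_P v_S / (v_P − v_S) = Δt · (6.42·3.15)/(6.42−3.15) ≈ 6.1844·Δt.
So d_HOPS = 19.54, d_PKD = 79.11, d_OCWA = 83.06 km.
Circle about each station: (x − 2.6)² + (y − 10.4)² = 19.54²; (x − 62.9)² + (y − 26.5)² = 79.11²; (x − 62.6)² + (y + 45.4)² = 83.06².
Subtracting pairs of circle equations eliminates x²+y² and gives linear equations (the radical axes):
120.6 x + 32.2 y = -1332.84
120.0 x − 111.6 y = -652.15
Solving the 2×2 system: x ≈ -9.8, y ≈ -4.7 km.

x ≈ -9.8 km, y ≈ -4.7 km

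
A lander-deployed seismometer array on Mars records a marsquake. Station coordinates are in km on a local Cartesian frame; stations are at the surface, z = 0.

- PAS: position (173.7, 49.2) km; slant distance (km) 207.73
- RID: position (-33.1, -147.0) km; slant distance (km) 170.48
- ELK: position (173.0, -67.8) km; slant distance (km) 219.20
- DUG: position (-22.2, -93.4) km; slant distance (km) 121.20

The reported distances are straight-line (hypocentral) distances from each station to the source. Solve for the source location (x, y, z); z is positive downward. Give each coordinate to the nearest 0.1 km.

(-22.3, 12.8, 58.4)

Each station gives a sphere (x−x_i)² + (y−y_i)² + z² = d_i² (stations at z=0).
Subtracting the PAS sphere from RID and ELK: z² cancels, leaving linear equations in x and y:
-413.6 x − 392.4 y = 4200.60
-1.4 x − 234.0 y = -2963.38
Solving: x ≈ -22.298, y ≈ 12.797 km (keep extra digits for the depth step; rounded: -22.3, 12.8).
Then from the PAS sphere: z² = 207.73² − (x − 173.7)² − (y − 49.2)² with x = -22.298, y = 12.797, so z ≈ 58.407 ≈ 58.4 km.
Check against DUG (with the unrounded solution): distance 121.20 ≈ 121.20 km. ✓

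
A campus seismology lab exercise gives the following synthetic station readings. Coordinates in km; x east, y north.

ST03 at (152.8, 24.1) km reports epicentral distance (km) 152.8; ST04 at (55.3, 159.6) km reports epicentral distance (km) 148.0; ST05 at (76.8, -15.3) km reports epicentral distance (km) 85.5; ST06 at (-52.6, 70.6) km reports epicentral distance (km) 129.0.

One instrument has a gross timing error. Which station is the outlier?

Solve using three stations at a time. Using ST03, ST04, ST05 (subtract circle equations pairwise → linear system) gives (x, y) ≈ (0.0, 22.3).
Distances from that point to each station vs reported:
  ST03: calculated 152.8 vs reported 152.8 → residual 0.0 km
  ST04: calculated 148.0 vs reported 148.0 → residual 0.0 km
  ST05: calculated 85.5 vs reported 85.5 → residual 0.0 km
  ST06: calculated 71.4 vs reported 129.0 → residual 57.6 km
ST03, ST04, ST05 are mutually consistent (residuals ≈ 0); ST06 is off by 57.6 km.

ST06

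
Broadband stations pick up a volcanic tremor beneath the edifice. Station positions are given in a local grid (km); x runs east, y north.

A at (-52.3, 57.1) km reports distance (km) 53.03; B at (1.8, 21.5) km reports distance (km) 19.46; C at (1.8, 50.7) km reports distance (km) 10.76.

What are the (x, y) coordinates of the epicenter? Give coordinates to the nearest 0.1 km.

Circle about each station: (x + 52.3)² + (y − 57.1)² = 53.03²; (x − 1.8)² + (y − 21.5)² = 19.46²; (x − 1.8)² + (y − 50.7)² = 10.76².
Subtracting the A equation from the B and C equations removes the quadratic terms:
108.2 x − 71.2 y = -3096.72
108.2 x − 12.8 y = -725.57
Solving the 2×2 system: x ≈ -1.9, y ≈ 40.6 km.

(-1.9, 40.6)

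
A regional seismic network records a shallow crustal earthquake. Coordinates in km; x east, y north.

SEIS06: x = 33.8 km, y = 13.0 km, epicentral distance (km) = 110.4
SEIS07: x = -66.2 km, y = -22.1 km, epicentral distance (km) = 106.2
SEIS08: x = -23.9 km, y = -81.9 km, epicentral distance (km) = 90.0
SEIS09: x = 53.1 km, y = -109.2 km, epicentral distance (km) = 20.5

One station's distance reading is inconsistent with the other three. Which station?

Solve using three stations at a time. Using SEIS06, SEIS08, SEIS09 (subtract circle equations pairwise → linear system) gives (x, y) ≈ (65.5, -92.8).
Distances from that point to each station vs reported:
  SEIS06: calculated 110.4 vs reported 110.4 → residual 0.0 km
  SEIS07: calculated 149.4 vs reported 106.2 → residual 43.2 km
  SEIS08: calculated 90.0 vs reported 90.0 → residual 0.0 km
  SEIS09: calculated 20.6 vs reported 20.5 → residual 0.1 km
SEIS06, SEIS08, SEIS09 are mutually consistent (residuals ≈ 0); SEIS07 is off by 43.2 km.

SEIS07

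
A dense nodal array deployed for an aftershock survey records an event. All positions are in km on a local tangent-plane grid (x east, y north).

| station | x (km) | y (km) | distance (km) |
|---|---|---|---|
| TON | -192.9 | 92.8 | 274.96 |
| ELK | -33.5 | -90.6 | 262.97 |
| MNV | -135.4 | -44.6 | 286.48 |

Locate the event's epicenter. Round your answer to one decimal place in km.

76.4 km east, 148.3 km north

Circle about each station: (x + 192.9)² + (y − 92.8)² = 274.96²; (x + 33.5)² + (y + 90.6)² = 262.97²; (x + 135.4)² + (y + 44.6)² = 286.48².
Subtracting pairs of circle equations eliminates x²+y² and gives linear equations (the radical axes):
318.8 x − 366.8 y = -30041.86
115.0 x − 274.8 y = -31967.72
Solving the 2×2 system: x ≈ 76.4, y ≈ 148.3 km.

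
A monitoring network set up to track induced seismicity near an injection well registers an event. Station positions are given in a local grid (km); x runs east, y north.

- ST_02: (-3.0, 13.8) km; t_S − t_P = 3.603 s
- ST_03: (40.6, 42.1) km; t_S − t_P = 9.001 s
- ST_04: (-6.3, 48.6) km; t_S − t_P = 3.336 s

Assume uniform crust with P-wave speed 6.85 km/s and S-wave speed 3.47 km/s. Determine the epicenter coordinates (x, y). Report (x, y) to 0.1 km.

x ≈ -21.7 km, y ≈ 30.9 km

Distance from S−P lag: d = Δt · v_P v_S / (v_P − v_S) = Δt · (6.85·3.47)/(6.85−3.47) ≈ 7.0324·Δt.
So d_ST_02 = 25.34, d_ST_03 = 63.30, d_ST_04 = 23.46 km.
Circle about each station: (x + 3.0)² + (y − 13.8)² = 25.34²; (x − 40.6)² + (y − 42.1)² = 63.30²; (x + 6.3)² + (y − 48.6)² = 23.46².
Subtracting the ST_02 equation from the ST_03 and ST_04 equations removes the quadratic terms:
87.2 x + 56.6 y = -143.44
-6.6 x + 69.6 y = 2293.95
Solving the 2×2 system: x ≈ -21.7, y ≈ 30.9 km.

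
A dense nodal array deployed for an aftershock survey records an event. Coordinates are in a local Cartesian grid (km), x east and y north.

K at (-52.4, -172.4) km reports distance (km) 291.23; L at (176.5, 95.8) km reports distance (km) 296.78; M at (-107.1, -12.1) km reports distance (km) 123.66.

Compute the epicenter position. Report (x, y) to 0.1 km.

x ≈ -119.9 km, y ≈ 110.9 km

Circle about each station: (x + 52.4)² + (y + 172.4)² = 291.23²; (x − 176.5)² + (y − 95.8)² = 296.78²; (x + 107.1)² + (y + 12.1)² = 123.66².
Subtracting the K equation from the L and M equations removes the quadratic terms:
457.8 x + 536.4 y = 4598.91
-109.4 x + 320.6 y = 48672.42
Solving the 2×2 system: x ≈ -119.9, y ≈ 110.9 km.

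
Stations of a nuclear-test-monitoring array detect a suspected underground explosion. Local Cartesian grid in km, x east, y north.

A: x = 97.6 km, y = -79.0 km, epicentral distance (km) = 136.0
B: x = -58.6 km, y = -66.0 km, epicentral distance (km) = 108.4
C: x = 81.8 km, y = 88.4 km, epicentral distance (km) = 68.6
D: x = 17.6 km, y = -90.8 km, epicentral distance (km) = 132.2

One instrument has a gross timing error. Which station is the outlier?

B

Solve using three stations at a time. Using A, C, D (subtract circle equations pairwise → linear system) gives (x, y) ≈ (32.7, 40.5).
Distances from that point to each station vs reported:
  A: calculated 136.0 vs reported 136.0 → residual 0.0 km
  B: calculated 140.3 vs reported 108.4 → residual 31.9 km
  C: calculated 68.6 vs reported 68.6 → residual 0.0 km
  D: calculated 132.2 vs reported 132.2 → residual 0.0 km
A, C, D are mutually consistent (residuals ≈ 0); B is off by 31.9 km.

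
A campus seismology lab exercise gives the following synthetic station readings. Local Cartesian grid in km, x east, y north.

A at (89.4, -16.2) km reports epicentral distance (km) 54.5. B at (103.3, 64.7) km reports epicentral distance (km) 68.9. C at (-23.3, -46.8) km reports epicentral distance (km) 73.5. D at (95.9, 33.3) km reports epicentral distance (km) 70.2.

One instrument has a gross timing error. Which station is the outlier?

Solve using three stations at a time. Using A, C, D (subtract circle equations pairwise → linear system) gives (x, y) ≈ (36.3, -3.8).
Distances from that point to each station vs reported:
  A: calculated 54.5 vs reported 54.5 → residual 0.0 km
  B: calculated 95.8 vs reported 68.9 → residual 26.9 km
  C: calculated 73.5 vs reported 73.5 → residual 0.0 km
  D: calculated 70.2 vs reported 70.2 → residual 0.0 km
A, C, D are mutually consistent (residuals ≈ 0); B is off by 26.9 km.

B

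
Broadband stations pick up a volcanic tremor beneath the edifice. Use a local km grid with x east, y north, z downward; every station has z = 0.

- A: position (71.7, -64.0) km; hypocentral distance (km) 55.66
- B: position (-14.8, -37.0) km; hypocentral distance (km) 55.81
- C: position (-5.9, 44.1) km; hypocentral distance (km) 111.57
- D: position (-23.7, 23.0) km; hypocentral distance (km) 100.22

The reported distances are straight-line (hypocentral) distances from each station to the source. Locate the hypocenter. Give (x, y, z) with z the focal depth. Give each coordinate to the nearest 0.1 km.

(26.2, -58.0, 31.5)

Each station gives a sphere (x−x_i)² + (y−y_i)² + z² = d_i² (stations at z=0).
Subtracting the A sphere from B and C: z² cancels, leaving linear equations in x and y:
-173.0 x + 54.0 y = -7665.57
-155.2 x + 216.2 y = -16607.10
Solving: x ≈ 26.205, y ≈ -58.002 km (keep extra digits for the depth step; rounded: 26.2, -58.0).
Then from the A sphere: z² = 55.66² − (x − 71.7)² − (y + 64.0)² with x = 26.205, y = -58.002, so z ≈ 31.500 ≈ 31.5 km.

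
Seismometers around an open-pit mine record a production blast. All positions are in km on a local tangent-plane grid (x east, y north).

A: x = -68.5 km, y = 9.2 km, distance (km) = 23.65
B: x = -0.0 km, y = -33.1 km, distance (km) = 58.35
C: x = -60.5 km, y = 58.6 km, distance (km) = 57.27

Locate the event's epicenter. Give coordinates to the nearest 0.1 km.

Circle about each station: (x + 68.5)² + (y − 9.2)² = 23.65²; x² + (y + 33.1)² = 58.35²; (x + 60.5)² + (y − 58.6)² = 57.27².
Subtracting the A equation from the B and C equations removes the quadratic terms:
137.0 x − 84.6 y = -6526.68
16.0 x + 98.8 y = -403.21
Solving the 2×2 system: x ≈ -45.6, y ≈ 3.3 km.

(-45.6, 3.3)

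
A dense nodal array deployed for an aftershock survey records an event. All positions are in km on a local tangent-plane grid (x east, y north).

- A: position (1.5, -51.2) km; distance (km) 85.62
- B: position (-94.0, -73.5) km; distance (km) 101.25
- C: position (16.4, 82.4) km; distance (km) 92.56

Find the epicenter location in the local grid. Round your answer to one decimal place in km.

Circle about each station: (x − 1.5)² + (y + 51.2)² = 85.62²; (x + 94.0)² + (y + 73.5)² = 101.25²; (x − 16.4)² + (y − 82.4)² = 92.56².
Subtracting the A equation from the B and C equations removes the quadratic terms:
-191.0 x − 44.6 y = 8693.78
29.8 x + 267.2 y = 3198.46
Solving the 2×2 system: x ≈ -49.6, y ≈ 17.5 km.

x ≈ -49.6 km, y ≈ 17.5 km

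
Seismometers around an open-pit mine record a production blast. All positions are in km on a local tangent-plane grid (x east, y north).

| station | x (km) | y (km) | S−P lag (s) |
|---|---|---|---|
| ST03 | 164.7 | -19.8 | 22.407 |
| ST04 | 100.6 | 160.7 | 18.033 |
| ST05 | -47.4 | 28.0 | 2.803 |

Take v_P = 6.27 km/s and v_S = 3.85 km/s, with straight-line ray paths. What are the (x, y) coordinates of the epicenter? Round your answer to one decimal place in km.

(-45.6, 55.9)

Distance from S−P lag: d = Δt · v_P v_S / (v_P − v_S) = Δt · (6.27·3.85)/(6.27−3.85) ≈ 9.9750·Δt.
So d_ST03 = 223.51, d_ST04 = 179.88, d_ST05 = 27.96 km.
Circle about each station: (x − 164.7)² + (y + 19.8)² = 223.51²; (x − 100.6)² + (y − 160.7)² = 179.88²; (x + 47.4)² + (y − 28.0)² = 27.96².
Subtracting the ST03 equation from the ST04 and ST05 equations removes the quadratic terms:
-128.2 x + 361.0 y = 26026.63
-424.2 x + 95.6 y = 24687.59
Solving the 2×2 system: x ≈ -45.6, y ≈ 55.9 km.
Check against ST03 (with the unrounded x, y): √((x − 164.7)²+(y + 19.8)²) = 223.51 ≈ 223.51 km. ✓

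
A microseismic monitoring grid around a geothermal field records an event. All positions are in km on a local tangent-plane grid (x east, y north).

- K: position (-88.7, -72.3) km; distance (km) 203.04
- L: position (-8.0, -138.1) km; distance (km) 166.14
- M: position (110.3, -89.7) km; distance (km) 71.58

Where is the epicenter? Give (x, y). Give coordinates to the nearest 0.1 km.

Circle about each station: (x + 88.7)² + (y + 72.3)² = 203.04²; (x + 8.0)² + (y + 138.1)² = 166.14²; (x − 110.3)² + (y + 89.7)² = 71.58².
Subtracting the K equation from the L and M equations removes the quadratic terms:
161.4 x − 131.6 y = 19663.37
398.0 x − 34.8 y = 43218.75
Solving the 2×2 system: x ≈ 107.0, y ≈ -18.2 km.

107.0 km east, -18.2 km north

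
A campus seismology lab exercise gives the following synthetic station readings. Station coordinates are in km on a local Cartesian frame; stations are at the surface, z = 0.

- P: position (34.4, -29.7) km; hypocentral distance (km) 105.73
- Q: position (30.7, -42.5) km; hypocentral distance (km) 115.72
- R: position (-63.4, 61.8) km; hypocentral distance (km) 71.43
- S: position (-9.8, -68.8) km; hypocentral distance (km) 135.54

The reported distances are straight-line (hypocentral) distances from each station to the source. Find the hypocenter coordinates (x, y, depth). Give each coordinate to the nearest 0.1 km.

(-3.7, 60.8, 39.2)

Each station gives a sphere (x−x_i)² + (y−y_i)² + z² = d_i² (stations at z=0).
Subtracting the P sphere from Q and R: z² cancels, leaving linear equations in x and y:
-7.4 x − 25.6 y = -1529.00
-195.6 x + 183.0 y = 11849.94
Solving: x ≈ -3.702, y ≈ 60.797 km (keep extra digits for the depth step; rounded: -3.7, 60.8).
Then from the P sphere: z² = 105.73² − (x − 34.4)² − (y + 29.7)² with x = -3.702, y = 60.797, so z ≈ 39.209 ≈ 39.2 km.
Check against S (with the unrounded solution): distance 135.54 ≈ 135.54 km. ✓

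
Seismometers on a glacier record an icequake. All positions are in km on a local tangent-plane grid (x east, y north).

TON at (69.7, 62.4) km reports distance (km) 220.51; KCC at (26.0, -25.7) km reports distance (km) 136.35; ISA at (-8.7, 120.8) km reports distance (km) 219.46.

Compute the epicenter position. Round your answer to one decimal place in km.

(-99.5, -79.0)

Circle about each station: (x − 69.7)² + (y − 62.4)² = 220.51²; (x − 26.0)² + (y + 25.7)² = 136.35²; (x + 8.7)² + (y − 120.8)² = 219.46².
Subtracting the TON equation from the KCC and ISA equations removes the quadratic terms:
-87.4 x − 176.2 y = 22617.98
-156.8 x + 116.8 y = 6378.45
Solving the 2×2 system: x ≈ -99.5, y ≈ -79.0 km.
Check against TON (with the unrounded x, y): √((x − 69.7)²+(y − 62.4)²) = 220.52 ≈ 220.51 km. ✓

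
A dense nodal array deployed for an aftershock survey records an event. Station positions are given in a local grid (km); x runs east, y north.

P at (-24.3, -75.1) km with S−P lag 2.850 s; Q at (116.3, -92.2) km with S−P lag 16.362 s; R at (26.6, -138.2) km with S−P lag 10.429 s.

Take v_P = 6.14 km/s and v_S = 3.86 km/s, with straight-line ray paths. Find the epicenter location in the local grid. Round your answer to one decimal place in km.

(-51.2, -62.7)

Distance from S−P lag: d = Δt · v_P v_S / (v_P − v_S) = Δt · (6.14·3.86)/(6.14−3.86) ≈ 10.3949·Δt.
So d_P = 29.63, d_Q = 170.08, d_R = 108.41 km.
Circle about each station: (x + 24.3)² + (y + 75.1)² = 29.63²; (x − 116.3)² + (y + 92.2)² = 170.08²; (x − 26.6)² + (y + 138.2)² = 108.41².
Subtracting the P equation from the Q and R equations removes the quadratic terms:
281.2 x − 34.2 y = -12253.24
101.8 x − 126.2 y = 2701.51
Solving the 2×2 system: x ≈ -51.2, y ≈ -62.7 km.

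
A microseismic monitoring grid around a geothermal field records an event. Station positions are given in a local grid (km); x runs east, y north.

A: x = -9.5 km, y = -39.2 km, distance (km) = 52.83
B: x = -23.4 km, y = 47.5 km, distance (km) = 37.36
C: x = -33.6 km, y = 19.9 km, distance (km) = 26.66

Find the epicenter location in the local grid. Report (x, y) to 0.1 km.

Circle about each station: (x + 9.5)² + (y + 39.2)² = 52.83²; (x + 23.4)² + (y − 47.5)² = 37.36²; (x + 33.6)² + (y − 19.9)² = 26.66².
Subtracting the A equation from the B and C equations removes the quadratic terms:
-27.8 x + 173.4 y = 2572.16
-48.2 x + 118.2 y = 1978.33
Solving the 2×2 system: x ≈ -7.7, y ≈ 13.6 km.

x ≈ -7.7 km, y ≈ 13.6 km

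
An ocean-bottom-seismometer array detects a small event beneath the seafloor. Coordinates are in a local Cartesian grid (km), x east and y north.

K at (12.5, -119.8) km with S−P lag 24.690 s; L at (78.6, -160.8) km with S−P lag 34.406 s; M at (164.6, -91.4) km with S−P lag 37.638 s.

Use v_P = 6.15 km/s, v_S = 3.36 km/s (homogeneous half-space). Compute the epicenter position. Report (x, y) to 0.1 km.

Distance from S−P lag: d = Δt · v_P v_S / (v_P − v_S) = Δt · (6.15·3.36)/(6.15−3.36) ≈ 7.4065·Δt.
So d_K = 182.87, d_L = 254.83, d_M = 278.76 km.
Circle about each station: (x − 12.5)² + (y + 119.8)² = 182.87²; (x − 78.6)² + (y + 160.8)² = 254.83²; (x − 164.6)² + (y + 91.4)² = 278.76².
Subtracting the K equation from the L and M equations removes the quadratic terms:
132.2 x − 82.0 y = -13970.58
304.2 x + 56.8 y = -23326.87
Solving the 2×2 system: x ≈ -83.4, y ≈ 35.9 km.

(-83.4, 35.9)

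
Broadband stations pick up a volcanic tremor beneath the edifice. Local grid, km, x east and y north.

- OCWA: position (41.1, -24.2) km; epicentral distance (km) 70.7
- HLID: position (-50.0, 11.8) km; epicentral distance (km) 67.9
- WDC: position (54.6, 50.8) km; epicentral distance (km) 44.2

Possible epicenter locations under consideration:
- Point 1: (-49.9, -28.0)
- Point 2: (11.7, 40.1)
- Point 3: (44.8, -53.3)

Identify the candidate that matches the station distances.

For each candidate, compare |candidate − station| to the reported distance:
Point 1: residuals OCWA 20.4, HLID 28.1, WDC 86.7 → max 86.7 km
Point 2: residuals OCWA 0.0, HLID 0.0, WDC 0.0 → max 0.0 km
Point 3: residuals OCWA 41.4, HLID 47.1, WDC 60.4 → max 60.4 km
Only Point 2 has all residuals ≈ 0.

Point 2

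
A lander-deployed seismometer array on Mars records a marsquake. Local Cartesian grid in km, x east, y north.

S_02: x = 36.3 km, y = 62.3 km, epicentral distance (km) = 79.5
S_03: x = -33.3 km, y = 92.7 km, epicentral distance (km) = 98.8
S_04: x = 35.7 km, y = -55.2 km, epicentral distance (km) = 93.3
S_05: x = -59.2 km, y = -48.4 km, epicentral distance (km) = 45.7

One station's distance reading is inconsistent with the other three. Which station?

S_02

Solve using three stations at a time. Using S_03, S_04, S_05 (subtract circle equations pairwise → linear system) gives (x, y) ≈ (-43.3, -5.6).
Distances from that point to each station vs reported:
  S_02: calculated 104.6 vs reported 79.5 → residual 25.1 km
  S_03: calculated 98.8 vs reported 98.8 → residual 0.0 km
  S_04: calculated 93.3 vs reported 93.3 → residual 0.0 km
  S_05: calculated 45.7 vs reported 45.7 → residual 0.0 km
S_03, S_04, S_05 are mutually consistent (residuals ≈ 0); S_02 is off by 25.1 km.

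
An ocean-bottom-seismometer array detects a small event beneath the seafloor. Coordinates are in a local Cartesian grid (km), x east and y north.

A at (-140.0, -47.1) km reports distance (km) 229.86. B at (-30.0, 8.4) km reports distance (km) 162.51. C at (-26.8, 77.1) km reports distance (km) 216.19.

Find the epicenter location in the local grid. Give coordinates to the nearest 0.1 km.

Circle about each station: (x + 140.0)² + (y + 47.1)² = 229.86²; (x + 30.0)² + (y − 8.4)² = 162.51²; (x + 26.8)² + (y − 77.1)² = 216.19².
Subtracting pairs of circle equations eliminates x²+y² and gives linear equations (the radical axes):
220.0 x + 111.0 y = 5578.27
226.4 x + 248.4 y = -9058.26
Solving the 2×2 system: x ≈ 81.0, y ≈ -110.3 km.
Check against A (with the unrounded x, y): √((x + 140.0)²+(y + 47.1)²) = 229.86 ≈ 229.86 km. ✓

(81.0, -110.3)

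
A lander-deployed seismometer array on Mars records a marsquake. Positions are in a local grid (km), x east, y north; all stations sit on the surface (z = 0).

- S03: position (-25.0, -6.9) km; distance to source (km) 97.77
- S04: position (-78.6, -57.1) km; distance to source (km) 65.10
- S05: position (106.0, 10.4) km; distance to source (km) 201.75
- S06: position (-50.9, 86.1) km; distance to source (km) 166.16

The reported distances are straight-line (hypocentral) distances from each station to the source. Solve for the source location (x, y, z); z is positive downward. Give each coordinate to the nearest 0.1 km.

Each station gives a sphere (x−x_i)² + (y−y_i)² + z² = d_i² (stations at z=0).
Subtracting the S03 sphere from S04 and S05: z² cancels, leaving linear equations in x and y:
-107.2 x − 100.4 y = 14086.72
262.0 x + 34.6 y = -20472.54
Solving: x ≈ -69.396, y ≈ -66.210 km (keep extra digits for the depth step; rounded: -69.4, -66.2).
Then from the S03 sphere: z² = 97.77² − (x + 25.0)² − (y + 6.9)² with x = -69.396, y = -66.210, so z ≈ 63.799 ≈ 63.8 km.

x ≈ -69.4 km, y ≈ -66.2 km, depth ≈ 63.8 km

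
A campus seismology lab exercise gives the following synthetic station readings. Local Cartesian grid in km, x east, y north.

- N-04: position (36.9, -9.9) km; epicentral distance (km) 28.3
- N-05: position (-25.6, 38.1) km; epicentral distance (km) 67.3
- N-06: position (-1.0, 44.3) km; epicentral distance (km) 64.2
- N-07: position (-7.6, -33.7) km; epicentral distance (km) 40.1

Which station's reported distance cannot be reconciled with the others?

N-07

Solve using three stations at a time. Using N-04, N-05, N-06 (subtract circle equations pairwise → linear system) gives (x, y) ≈ (10.1, -18.9).
Distances from that point to each station vs reported:
  N-04: calculated 28.2 vs reported 28.3 → residual 0.1 km
  N-05: calculated 67.3 vs reported 67.3 → residual 0.0 km
  N-06: calculated 64.2 vs reported 64.2 → residual 0.0 km
  N-07: calculated 23.1 vs reported 40.1 → residual 17.0 km
N-04, N-05, N-06 are mutually consistent (residuals ≈ 0); N-07 is off by 17.0 km.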